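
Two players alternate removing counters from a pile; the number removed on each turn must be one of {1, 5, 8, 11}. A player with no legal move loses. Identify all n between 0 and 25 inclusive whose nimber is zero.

n :  0  1  2  3  4  5  6  7  8  9 10 11 12 13 14 15 16 17 18 19 20 21 22 23 24 25
G :  0  1  0  1  0  1  0  1  2  3  2  3  2  3  2  3  0  1  0  1  0  1  0  1  2  3
P-positions are exactly the n with G(n) = 0.

0, 2, 4, 6, 16, 18, 20, 22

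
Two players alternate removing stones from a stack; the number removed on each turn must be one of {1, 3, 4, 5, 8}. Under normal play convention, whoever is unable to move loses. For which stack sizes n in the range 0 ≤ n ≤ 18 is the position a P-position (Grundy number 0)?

0, 2, 9, 11, 18

n :  0  1  2  3  4  5  6  7  8  9 10 11 12 13 14 15 16 17 18
G :  0  1  0  1  2  3  2  3  4  0  1  0  1  2  3  2  3  4  0
P-positions are exactly the n with G(n) = 0.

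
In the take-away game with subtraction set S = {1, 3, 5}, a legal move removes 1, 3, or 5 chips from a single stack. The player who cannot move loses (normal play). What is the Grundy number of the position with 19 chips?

1

G(0) = 0
G(1) = mex{0} = 1
G(2) = mex{1} = 0
G(3) = mex{0,0} = 1
G(4) = mex{1,1} = 0
G(5) = mex{0,0,0} = 1
G(6) = mex{1,1,1} = 0
G(7) = mex{0,0,0} = 1
G(8) = mex{1,1,1} = 0
G(9) = mex{0,0,0} = 1
G(10) = mex{1,1,1} = 0
G(11) = mex{0,0,0} = 1
G(12) = mex{1,1,1} = 0
G(13) = mex{0,0,0} = 1
G(14) = mex{1,1,1} = 0
G(15) = mex{0,0,0} = 1
G(16) = mex{1,1,1} = 0
G(17) = mex{0,0,0} = 1
G(18) = mex{1,1,1} = 0
G(19) = mex{0,0,0} = 1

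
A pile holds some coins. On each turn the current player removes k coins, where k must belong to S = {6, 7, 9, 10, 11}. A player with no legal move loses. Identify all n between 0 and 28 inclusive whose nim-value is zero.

G(0) = 0
G(1) = mex{} = 0
G(2) = mex{} = 0
G(3) = mex{} = 0
G(4) = mex{} = 0
G(5) = mex{} = 0
G(6) = mex{0} = 1
G(7) = mex{0,0} = 1
G(8) = mex{0,0} = 1
G(9) = mex{0,0,0} = 1
G(10) = mex{0,0,0,0} = 1
G(11) = mex{0,0,0,0,0} = 1
G(12) = mex{1,0,0,0,0} = 2
G(13) = mex{1,1,0,0,0} = 2
G(14) = mex{1,1,0,0,0} = 2
G(15) = mex{1,1,1,0,0} = 2
G(16) = mex{1,1,1,1,0} = 2
G(17) = mex{1,1,1,1,1} = 0
G(18) = mex{2,1,1,1,1} = 0
G(19) = mex{2,2,1,1,1} = 0
G(20) = mex{2,2,1,1,1} = 0
G(21) = mex{2,2,2,1,1} = 0
G(22) = mex{2,2,2,2,1} = 0
G(23) = mex{0,2,2,2,2} = 1
G(24) = mex{0,0,2,2,2} = 1
G(25) = mex{0,0,2,2,2} = 1
G(26) = mex{0,0,0,2,2} = 1
G(27) = mex{0,0,0,0,2} = 1
G(28) = mex{0,0,0,0,0} = 1
P-positions are exactly the n with G(n) = 0.

0, 1, 2, 3, 4, 5, 17, 18, 19, 20, 21, 22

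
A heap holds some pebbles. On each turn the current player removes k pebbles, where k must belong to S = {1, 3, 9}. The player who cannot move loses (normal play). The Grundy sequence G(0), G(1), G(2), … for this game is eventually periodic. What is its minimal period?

2

G(0) = 0
G(1) = mex{0} = 1
G(2) = mex{1} = 0
G(3) = mex{0,0} = 1
G(4) = mex{1,1} = 0
G(5) = mex{0,0} = 1
G(6) = mex{1,1} = 0
G(7) = mex{0,0} = 1
G(8) = mex{1,1} = 0
G(9) = mex{0,0,0} = 1
G(10) = mex{1,1,1} = 0
G(11) = mex{0,0,0} = 1
G(12) = mex{1,1,1} = 0
G(13) = mex{0,0,0} = 1
G(14) = mex{1,1,1} = 0
G(n+2) = G(n) holds for n = 0,…,8 (a full window of length max(S) = 9), so the sequence is purely periodic with period 2.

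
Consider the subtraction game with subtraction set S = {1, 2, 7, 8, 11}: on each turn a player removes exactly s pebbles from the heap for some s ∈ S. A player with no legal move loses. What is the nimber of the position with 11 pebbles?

n :  0  1  2  3  4  5  6  7  8  9 10 11
G :  0  1  2  0  1  2  0  1  2  0  1  2

2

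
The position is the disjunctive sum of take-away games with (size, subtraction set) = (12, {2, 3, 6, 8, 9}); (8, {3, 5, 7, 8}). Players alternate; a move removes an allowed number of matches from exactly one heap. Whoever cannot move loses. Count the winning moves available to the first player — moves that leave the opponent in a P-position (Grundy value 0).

4

Heap A, S = {2, 3, 6, 8, 9}:
G(0) = 0
G(1) = mex{} = 0
G(2) = mex{0} = 1
G(3) = mex{0,0} = 1
G(4) = mex{1,0} = 2
G(5) = mex{1,1} = 0
G(6) = mex{2,1,0} = 3
G(7) = mex{0,2,0} = 1
G(8) = mex{3,0,1,0} = 2
G(9) = mex{1,3,1,0,0} = 2
G(10) = mex{2,1,2,1,0} = 3
G(11) = mex{2,2,0,1,1} = 3
G(12) = mex{3,2,3,2,1} = 0
G_A(12) = 0.
Heap B, S = {3, 5, 7, 8}:
n : 0 1 2 3 4 5 6 7 8
G : 0 0 0 1 1 1 2 2 2
G_B(8) = 2.
Combined Grundy value = 0 ⊕ 2 = 2.
A winning move leaves total XOR = 0, i.e. changes one component's Grundy value g to g ⊕ X where X is the current total.
Heap A: need g' = 0⊕2 = 2. Options: 12−2→G=3, 12−3→G=2, 12−6→G=3, 12−8→G=2, 12−9→G=1. Hits: 2.
Heap B: need g' = 2⊕2 = 0. Options: 8−3→G=1, 8−5→G=1, 8−7→G=0, 8−8→G=0. Hits: 2.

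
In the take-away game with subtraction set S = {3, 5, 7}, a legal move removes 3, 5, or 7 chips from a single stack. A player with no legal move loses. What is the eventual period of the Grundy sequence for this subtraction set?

10

n :  0  1  2  3  4  5  6  7  8  9 10 11 12 13 14 15 16 17 18 19 20 21
G :  0  0  0  1  1  1  2  2  2  3  0  0  0  1  1  1  2  2  2  3  0  0
G(n+10) = G(n) holds for n = 0,…,6 (a full window of length max(S) = 7), so the sequence is purely periodic with period 10.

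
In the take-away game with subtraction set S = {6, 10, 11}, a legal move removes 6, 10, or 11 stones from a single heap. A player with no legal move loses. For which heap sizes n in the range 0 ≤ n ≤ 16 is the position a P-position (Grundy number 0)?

G(0) = 0
G(1) = mex{} = 0
G(2) = mex{} = 0
G(3) = mex{} = 0
G(4) = mex{} = 0
G(5) = mex{} = 0
G(6) = mex{0} = 1
G(7) = mex{0} = 1
G(8) = mex{0} = 1
G(9) = mex{0} = 1
G(10) = mex{0,0} = 1
G(11) = mex{0,0,0} = 1
G(12) = mex{1,0,0} = 2
G(13) = mex{1,0,0} = 2
G(14) = mex{1,0,0} = 2
G(15) = mex{1,0,0} = 2
G(16) = mex{1,1,0} = 2
P-positions are exactly the n with G(n) = 0.

0, 1, 2, 3, 4, 5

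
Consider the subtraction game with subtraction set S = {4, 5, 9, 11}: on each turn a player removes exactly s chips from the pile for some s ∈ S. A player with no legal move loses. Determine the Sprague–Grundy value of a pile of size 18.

G(0) = 0
G(1) = mex{} = 0
G(2) = mex{} = 0
G(3) = mex{} = 0
G(4) = mex{0} = 1
G(5) = mex{0,0} = 1
G(6) = mex{0,0} = 1
G(7) = mex{0,0} = 1
G(8) = mex{1,0} = 2
G(9) = mex{1,1,0} = 2
G(10) = mex{1,1,0} = 2
G(11) = mex{1,1,0,0} = 2
G(12) = mex{2,1,0,0} = 3
G(13) = mex{2,2,1,0} = 3
G(14) = mex{2,2,1,0} = 3
G(15) = mex{2,2,1,1} = 0
G(16) = mex{3,2,1,1} = 0
G(17) = mex{3,3,2,1} = 0
G(18) = mex{3,3,2,1} = 0

0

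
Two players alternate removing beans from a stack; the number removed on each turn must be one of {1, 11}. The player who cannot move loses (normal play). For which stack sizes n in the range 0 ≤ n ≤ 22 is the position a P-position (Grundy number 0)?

n :  0  1  2  3  4  5  6  7  8  9 10 11 12 13 14 15 16 17 18 19 20 21 22
G :  0  1  0  1  0  1  0  1  0  1  0  1  0  1  0  1  0  1  0  1  0  1  0
P-positions are exactly the n with G(n) = 0.

0, 2, 4, 6, 8, 10, 12, 14, 16, 18, 20, 22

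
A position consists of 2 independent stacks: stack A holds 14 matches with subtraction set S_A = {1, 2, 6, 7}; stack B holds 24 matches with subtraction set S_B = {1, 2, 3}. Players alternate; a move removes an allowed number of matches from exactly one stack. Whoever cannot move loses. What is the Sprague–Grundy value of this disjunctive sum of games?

Stack A, S = {1, 2, 6, 7}:
n :  0  1  2  3  4  5  6  7  8  9 10 11 12 13 14
G :  0  1  2  0  1  2  3  4  0  1  2  0  1  2  3
G_A(14) = 3.
Stack B, S = {1, 2, 3}:
n :  0  1  2  3  4  5  6  7  8  9 10 11 12 13 14 15 16 17 18 19 20 21 22 23 24
G :  0  1  2  3  0  1  2  3  0  1  2  3  0  1  2  3  0  1  2  3  0  1  2  3  0
G_B(24) = 0.
Combined Grundy value = 3 ⊕ 0 = 3.

3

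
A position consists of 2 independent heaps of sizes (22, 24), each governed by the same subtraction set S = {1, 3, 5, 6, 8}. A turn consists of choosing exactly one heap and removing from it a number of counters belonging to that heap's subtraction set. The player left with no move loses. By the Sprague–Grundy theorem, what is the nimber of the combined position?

All heaps use S = {1, 3, 5, 6, 8}:
G(0) = 0
G(1) = mex{0} = 1
G(2) = mex{1} = 0
G(3) = mex{0,0} = 1
G(4) = mex{1,1} = 0
G(5) = mex{0,0,0} = 1
G(6) = mex{1,1,1,0} = 2
G(7) = mex{2,0,0,1} = 3
G(8) = mex{3,1,1,0,0} = 2
G(9) = mex{2,2,0,1,1} = 3
G(10) = mex{3,3,1,0,0} = 2
G(11) = mex{2,2,2,1,1} = 0
G(12) = mex{0,3,3,2,0} = 1
G(13) = mex{1,2,2,3,1} = 0
G(14) = mex{0,0,3,2,2} = 1
G(15) = mex{1,1,2,3,3} = 0
G(16) = mex{0,0,0,2,2} = 1
G(17) = mex{1,1,1,0,3} = 2
G(18) = mex{2,0,0,1,2} = 3
G(19) = mex{3,1,1,0,0} = 2
G(20) = mex{2,2,0,1,1} = 3
G(21) = mex{3,3,1,0,0} = 2
G(22) = mex{2,2,2,1,1} = 0
G(23) = mex{0,3,3,2,0} = 1
G(24) = mex{1,2,2,3,1} = 0
Heap A: G(22) = 0.
Heap B: G(24) = 0.
Combined Grundy value = 0 ⊕ 0 = 0.

0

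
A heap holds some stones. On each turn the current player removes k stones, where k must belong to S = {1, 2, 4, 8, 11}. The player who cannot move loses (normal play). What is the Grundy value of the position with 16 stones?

1

G(0) = 0
G(1) = mex{0} = 1
G(2) = mex{1,0} = 2
G(3) = mex{2,1} = 0
G(4) = mex{0,2,0} = 1
G(5) = mex{1,0,1} = 2
G(6) = mex{2,1,2} = 0
G(7) = mex{0,2,0} = 1
G(8) = mex{1,0,1,0} = 2
G(9) = mex{2,1,2,1} = 0
G(10) = mex{0,2,0,2} = 1
G(11) = mex{1,0,1,0,0} = 2
G(12) = mex{2,1,2,1,1} = 0
G(13) = mex{0,2,0,2,2} = 1
G(14) = mex{1,0,1,0,0} = 2
G(15) = mex{2,1,2,1,1} = 0
G(16) = mex{0,2,0,2,2} = 1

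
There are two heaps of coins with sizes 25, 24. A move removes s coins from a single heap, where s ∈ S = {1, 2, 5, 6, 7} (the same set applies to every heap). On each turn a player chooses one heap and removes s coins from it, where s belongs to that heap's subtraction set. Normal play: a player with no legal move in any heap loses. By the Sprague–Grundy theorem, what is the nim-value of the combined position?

All heaps use S = {1, 2, 5, 6, 7}:
n :  0  1  2  3  4  5  6  7  8  9 10 11 12 13 14 15 16 17 18 19 20 21 22 23 24 25
G :  0  1  2  0  1  2  3  4  5  3  4  0  1  2  0  1  2  3  4  5  3  4  0  1  2  0
Heap A: G(25) = 0.
Heap B: G(24) = 2.
Combined Grundy value = 0 ⊕ 2 = 2.

2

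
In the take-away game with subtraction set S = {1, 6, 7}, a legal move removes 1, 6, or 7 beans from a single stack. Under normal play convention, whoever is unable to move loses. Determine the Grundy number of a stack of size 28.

G(0) = 0
G(1) = mex{0} = 1
G(2) = mex{1} = 0
G(3) = mex{0} = 1
G(4) = mex{1} = 0
G(5) = mex{0} = 1
G(6) = mex{1,0} = 2
G(7) = mex{2,1,0} = 3
G(8) = mex{3,0,1} = 2
G(9) = mex{2,1,0} = 3
G(10) = mex{3,0,1} = 2
G(11) = mex{2,1,0} = 3
G(12) = mex{3,2,1} = 0
G(13) = mex{0,3,2} = 1
G(14) = mex{1,2,3} = 0
G(15) = mex{0,3,2} = 1
G(16) = mex{1,2,3} = 0
G(17) = mex{0,3,2} = 1
G(18) = mex{1,0,3} = 2
G(19) = mex{2,1,0} = 3
G(20) = mex{3,0,1} = 2
G(21) = mex{2,1,0} = 3
G(22) = mex{3,0,1} = 2
G(23) = mex{2,1,0} = 3
G(24) = mex{3,2,1} = 0
G(25) = mex{0,3,2} = 1
G(26) = mex{1,2,3} = 0
G(27) = mex{0,3,2} = 1
G(28) = mex{1,2,3} = 0

0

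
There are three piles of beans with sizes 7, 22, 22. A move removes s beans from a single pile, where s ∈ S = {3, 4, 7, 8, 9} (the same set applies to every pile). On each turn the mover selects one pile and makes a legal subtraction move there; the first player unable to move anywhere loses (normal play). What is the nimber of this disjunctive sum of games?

2

All piles use S = {3, 4, 7, 8, 9}:
n :  0  1  2  3  4  5  6  7  8  9 10 11 12 13 14 15 16 17 18 19 20 21 22
G :  0  0  0  1  1  1  2  2  2  3  3  3  0  0  0  1  1  1  2  2  2  3  3
Pile A: G(7) = 2.
Pile B: G(22) = 3.
Pile C: G(22) = 3.
Combined Grundy value = 2 ⊕ 3 ⊕ 3 = 2.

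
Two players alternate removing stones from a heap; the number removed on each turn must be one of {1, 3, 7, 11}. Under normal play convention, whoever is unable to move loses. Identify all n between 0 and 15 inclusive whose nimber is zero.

0, 2, 4, 6, 8, 10, 12, 14

G(0) = 0
G(1) = mex{0} = 1
G(2) = mex{1} = 0
G(3) = mex{0,0} = 1
G(4) = mex{1,1} = 0
G(5) = mex{0,0} = 1
G(6) = mex{1,1} = 0
G(7) = mex{0,0,0} = 1
G(8) = mex{1,1,1} = 0
G(9) = mex{0,0,0} = 1
G(10) = mex{1,1,1} = 0
G(11) = mex{0,0,0,0} = 1
G(12) = mex{1,1,1,1} = 0
G(13) = mex{0,0,0,0} = 1
G(14) = mex{1,1,1,1} = 0
G(15) = mex{0,0,0,0} = 1
P-positions are exactly the n with G(n) = 0.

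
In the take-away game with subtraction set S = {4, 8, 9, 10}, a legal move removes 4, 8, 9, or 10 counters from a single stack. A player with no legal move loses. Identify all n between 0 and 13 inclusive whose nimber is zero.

n :  0  1  2  3  4  5  6  7  8  9 10 11 12 13
G :  0  0  0  0  1  1  1  1  2  2  2  2  3  3
P-positions are exactly the n with G(n) = 0.

0, 1, 2, 3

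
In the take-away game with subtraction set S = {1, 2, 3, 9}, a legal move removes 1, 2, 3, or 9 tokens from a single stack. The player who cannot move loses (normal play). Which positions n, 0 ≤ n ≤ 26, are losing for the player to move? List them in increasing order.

0, 4, 8, 12, 16, 20, 24

G(0) = 0
G(1) = mex{0} = 1
G(2) = mex{1,0} = 2
G(3) = mex{2,1,0} = 3
G(4) = mex{3,2,1} = 0
G(5) = mex{0,3,2} = 1
G(6) = mex{1,0,3} = 2
G(7) = mex{2,1,0} = 3
G(8) = mex{3,2,1} = 0
G(9) = mex{0,3,2,0} = 1
G(10) = mex{1,0,3,1} = 2
G(11) = mex{2,1,0,2} = 3
G(12) = mex{3,2,1,3} = 0
G(13) = mex{0,3,2,0} = 1
G(14) = mex{1,0,3,1} = 2
G(15) = mex{2,1,0,2} = 3
G(16) = mex{3,2,1,3} = 0
G(17) = mex{0,3,2,0} = 1
G(18) = mex{1,0,3,1} = 2
G(19) = mex{2,1,0,2} = 3
G(20) = mex{3,2,1,3} = 0
G(21) = mex{0,3,2,0} = 1
G(22) = mex{1,0,3,1} = 2
G(23) = mex{2,1,0,2} = 3
G(24) = mex{3,2,1,3} = 0
G(25) = mex{0,3,2,0} = 1
G(26) = mex{1,0,3,1} = 2
P-positions are exactly the n with G(n) = 0.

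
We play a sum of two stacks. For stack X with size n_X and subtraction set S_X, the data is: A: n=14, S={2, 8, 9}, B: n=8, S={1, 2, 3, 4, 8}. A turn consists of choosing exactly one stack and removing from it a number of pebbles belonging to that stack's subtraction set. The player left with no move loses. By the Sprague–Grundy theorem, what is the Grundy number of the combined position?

Stack A, S = {2, 8, 9}:
G(0) = 0
G(1) = mex{} = 0
G(2) = mex{0} = 1
G(3) = mex{0} = 1
G(4) = mex{1} = 0
G(5) = mex{1} = 0
G(6) = mex{0} = 1
G(7) = mex{0} = 1
G(8) = mex{1,0} = 2
G(9) = mex{1,0,0} = 2
G(10) = mex{2,1,0} = 3
G(11) = mex{2,1,1} = 0
G(12) = mex{3,0,1} = 2
G(13) = mex{0,0,0} = 1
G(14) = mex{2,1,0} = 3
G_A(14) = 3.
Stack B, S = {1, 2, 3, 4, 8}:
n : 0 1 2 3 4 5 6 7 8
G : 0 1 2 3 4 0 1 2 3
G_B(8) = 3.
Combined Grundy value = 3 ⊕ 3 = 0.

0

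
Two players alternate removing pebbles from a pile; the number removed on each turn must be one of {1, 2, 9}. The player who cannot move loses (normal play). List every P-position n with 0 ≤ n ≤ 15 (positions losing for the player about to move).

0, 3, 6, 10, 13

n :  0  1  2  3  4  5  6  7  8  9 10 11 12 13 14 15
G :  0  1  2  0  1  2  0  1  2  3  0  1  2  0  1  2
P-positions are exactly the n with G(n) = 0.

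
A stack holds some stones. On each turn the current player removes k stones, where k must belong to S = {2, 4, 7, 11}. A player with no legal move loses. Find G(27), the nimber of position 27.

2

n :  0  1  2  3  4  5  6  7  8  9 10 11 12 13 14 15 16 17 18 19 20 21 22 23 24 25 26 27
G :  0  0  1  1  2  2  0  3  1  0  2  1  3  2  0  0  1  1  2  2  3  3  4  0  0  1  1  2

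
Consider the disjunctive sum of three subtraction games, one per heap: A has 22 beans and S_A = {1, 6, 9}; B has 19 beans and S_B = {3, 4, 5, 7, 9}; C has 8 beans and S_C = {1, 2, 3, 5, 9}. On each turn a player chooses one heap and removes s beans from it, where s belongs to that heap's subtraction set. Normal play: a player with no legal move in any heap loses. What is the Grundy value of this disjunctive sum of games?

2

Heap A, S = {1, 6, 9}:
G(0) = 0
G(1) = mex{0} = 1
G(2) = mex{1} = 0
G(3) = mex{0} = 1
G(4) = mex{1} = 0
G(5) = mex{0} = 1
G(6) = mex{1,0} = 2
G(7) = mex{2,1} = 0
G(8) = mex{0,0} = 1
G(9) = mex{1,1,0} = 2
G(10) = mex{2,0,1} = 3
G(11) = mex{3,1,0} = 2
G(12) = mex{2,2,1} = 0
G(13) = mex{0,0,0} = 1
G(14) = mex{1,1,1} = 0
G(15) = mex{0,2,2} = 1
G(16) = mex{1,3,0} = 2
G(17) = mex{2,2,1} = 0
G(18) = mex{0,0,2} = 1
G(19) = mex{1,1,3} = 0
G(20) = mex{0,0,2} = 1
G(21) = mex{1,1,0} = 2
G(22) = mex{2,2,1} = 0
G_A(22) = 0.
Heap B, S = {3, 4, 5, 7, 9}:
n :  0  1  2  3  4  5  6  7  8  9 10 11 12 13 14 15 16 17 18 19
G :  0  0  0  1  1  1  2  2  2  3  3  3  0  0  0  1  1  1  2  2
G_B(19) = 2.
Heap C, S = {1, 2, 3, 5, 9}:
n : 0 1 2 3 4 5 6 7 8
G : 0 1 2 3 0 1 2 3 0
G_C(8) = 0.
Combined Grundy value = 0 ⊕ 2 ⊕ 0 = 2.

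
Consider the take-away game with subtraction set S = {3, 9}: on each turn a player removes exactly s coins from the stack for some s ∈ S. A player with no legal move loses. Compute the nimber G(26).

n :  0  1  2  3  4  5  6  7  8  9 10 11 12 13 14 15 16 17 18 19 20 21 22 23 24 25 26
G :  0  0  0  1  1  1  0  0  0  1  1  1  0  0  0  1  1  1  0  0  0  1  1  1  0  0  0

0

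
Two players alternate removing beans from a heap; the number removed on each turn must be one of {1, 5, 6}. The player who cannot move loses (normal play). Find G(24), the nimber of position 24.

G(0) = 0
G(1) = mex{0} = 1
G(2) = mex{1} = 0
G(3) = mex{0} = 1
G(4) = mex{1} = 0
G(5) = mex{0,0} = 1
G(6) = mex{1,1,0} = 2
G(7) = mex{2,0,1} = 3
G(8) = mex{3,1,0} = 2
G(9) = mex{2,0,1} = 3
G(10) = mex{3,1,0} = 2
G(11) = mex{2,2,1} = 0
G(12) = mex{0,3,2} = 1
G(13) = mex{1,2,3} = 0
G(14) = mex{0,3,2} = 1
G(15) = mex{1,2,3} = 0
G(16) = mex{0,0,2} = 1
G(17) = mex{1,1,0} = 2
G(18) = mex{2,0,1} = 3
G(19) = mex{3,1,0} = 2
G(20) = mex{2,0,1} = 3
G(21) = mex{3,1,0} = 2
G(22) = mex{2,2,1} = 0
G(23) = mex{0,3,2} = 1
G(24) = mex{1,2,3} = 0

0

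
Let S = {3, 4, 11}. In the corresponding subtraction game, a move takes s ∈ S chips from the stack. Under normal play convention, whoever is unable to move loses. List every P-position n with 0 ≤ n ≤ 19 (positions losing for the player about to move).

G(0) = 0
G(1) = mex{} = 0
G(2) = mex{} = 0
G(3) = mex{0} = 1
G(4) = mex{0,0} = 1
G(5) = mex{0,0} = 1
G(6) = mex{1,0} = 2
G(7) = mex{1,1} = 0
G(8) = mex{1,1} = 0
G(9) = mex{2,1} = 0
G(10) = mex{0,2} = 1
G(11) = mex{0,0,0} = 1
G(12) = mex{0,0,0} = 1
G(13) = mex{1,0,0} = 2
G(14) = mex{1,1,1} = 0
G(15) = mex{1,1,1} = 0
G(16) = mex{2,1,1} = 0
G(17) = mex{0,2,2} = 1
G(18) = mex{0,0,0} = 1
G(19) = mex{0,0,0} = 1
P-positions are exactly the n with G(n) = 0.

0, 1, 2, 7, 8, 9, 14, 15, 16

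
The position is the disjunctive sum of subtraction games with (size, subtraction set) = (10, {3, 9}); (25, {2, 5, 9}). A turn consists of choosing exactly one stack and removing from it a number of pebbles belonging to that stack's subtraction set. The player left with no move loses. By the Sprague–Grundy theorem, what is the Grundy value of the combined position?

Stack A, S = {3, 9}:
G(0) = 0
G(1) = mex{} = 0
G(2) = mex{} = 0
G(3) = mex{0} = 1
G(4) = mex{0} = 1
G(5) = mex{0} = 1
G(6) = mex{1} = 0
G(7) = mex{1} = 0
G(8) = mex{1} = 0
G(9) = mex{0,0} = 1
G(10) = mex{0,0} = 1
G_A(10) = 1.
Stack B, S = {2, 5, 9}:
n :  0  1  2  3  4  5  6  7  8  9 10 11 12 13 14 15 16 17 18 19 20 21 22 23 24 25
G :  0  0  1  1  0  2  1  0  0  1  1  0  2  1  0  0  1  1  0  2  1  0  0  1  1  0
G_B(25) = 0.
Combined Grundy value = 1 ⊕ 0 = 1.

1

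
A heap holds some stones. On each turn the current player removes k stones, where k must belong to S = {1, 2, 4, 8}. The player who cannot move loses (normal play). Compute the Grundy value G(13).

1

G(0) = 0
G(1) = mex{0} = 1
G(2) = mex{1,0} = 2
G(3) = mex{2,1} = 0
G(4) = mex{0,2,0} = 1
G(5) = mex{1,0,1} = 2
G(6) = mex{2,1,2} = 0
G(7) = mex{0,2,0} = 1
G(8) = mex{1,0,1,0} = 2
G(9) = mex{2,1,2,1} = 0
G(10) = mex{0,2,0,2} = 1
G(11) = mex{1,0,1,0} = 2
G(12) = mex{2,1,2,1} = 0
G(13) = mex{0,2,0,2} = 1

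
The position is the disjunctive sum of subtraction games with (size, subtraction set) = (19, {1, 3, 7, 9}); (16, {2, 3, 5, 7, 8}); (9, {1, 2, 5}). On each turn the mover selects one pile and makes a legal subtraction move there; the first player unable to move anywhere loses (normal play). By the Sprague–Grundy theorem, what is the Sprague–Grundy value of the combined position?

2

Pile A, S = {1, 3, 7, 9}:
G(0) = 0
G(1) = mex{0} = 1
G(2) = mex{1} = 0
G(3) = mex{0,0} = 1
G(4) = mex{1,1} = 0
G(5) = mex{0,0} = 1
G(6) = mex{1,1} = 0
G(7) = mex{0,0,0} = 1
G(8) = mex{1,1,1} = 0
G(9) = mex{0,0,0,0} = 1
G(10) = mex{1,1,1,1} = 0
G(11) = mex{0,0,0,0} = 1
G(12) = mex{1,1,1,1} = 0
G(13) = mex{0,0,0,0} = 1
G(14) = mex{1,1,1,1} = 0
G(15) = mex{0,0,0,0} = 1
G(16) = mex{1,1,1,1} = 0
G(17) = mex{0,0,0,0} = 1
G(18) = mex{1,1,1,1} = 0
G(19) = mex{0,0,0,0} = 1
G_A(19) = 1.
Pile B, S = {2, 3, 5, 7, 8}:
n :  0  1  2  3  4  5  6  7  8  9 10 11 12 13 14 15 16
G :  0  0  1  1  2  2  3  3  4  4  0  0  1  1  2  2  3
G_B(16) = 3.
Pile C, S = {1, 2, 5}:
G(0) = 0
G(1) = mex{0} = 1
G(2) = mex{1,0} = 2
G(3) = mex{2,1} = 0
G(4) = mex{0,2} = 1
G(5) = mex{1,0,0} = 2
G(6) = mex{2,1,1} = 0
G(7) = mex{0,2,2} = 1
G(8) = mex{1,0,0} = 2
G(9) = mex{2,1,1} = 0
G_C(9) = 0.
Combined Grundy value = 1 ⊕ 3 ⊕ 0 = 2.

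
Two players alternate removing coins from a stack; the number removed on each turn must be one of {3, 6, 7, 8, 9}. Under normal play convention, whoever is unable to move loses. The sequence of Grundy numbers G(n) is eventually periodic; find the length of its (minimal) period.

12

n :  0  1  2  3  4  5  6  7  8  9 10 11 12 13 14 15 16 17 18 19 20 21 22 23 24 25
G :  0  0  0  1  1  1  2  2  2  3  3  3  0  0  0  1  1  1  2  2  2  3  3  3  0  0
G(n+12) = G(n) holds for n = 0,…,8 (a full window of length max(S) = 9), so the sequence is purely periodic with period 12.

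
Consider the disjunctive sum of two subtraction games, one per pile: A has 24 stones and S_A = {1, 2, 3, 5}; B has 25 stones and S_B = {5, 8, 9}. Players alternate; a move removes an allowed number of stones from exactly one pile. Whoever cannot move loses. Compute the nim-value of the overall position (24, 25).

2

Pile A, S = {1, 2, 3, 5}:
G(0) = 0
G(1) = mex{0} = 1
G(2) = mex{1,0} = 2
G(3) = mex{2,1,0} = 3
G(4) = mex{3,2,1} = 0
G(5) = mex{0,3,2,0} = 1
G(6) = mex{1,0,3,1} = 2
G(7) = mex{2,1,0,2} = 3
G(8) = mex{3,2,1,3} = 0
G(9) = mex{0,3,2,0} = 1
G(10) = mex{1,0,3,1} = 2
G(11) = mex{2,1,0,2} = 3
G(12) = mex{3,2,1,3} = 0
G(13) = mex{0,3,2,0} = 1
G(14) = mex{1,0,3,1} = 2
G(15) = mex{2,1,0,2} = 3
G(16) = mex{3,2,1,3} = 0
G(17) = mex{0,3,2,0} = 1
G(18) = mex{1,0,3,1} = 2
G(19) = mex{2,1,0,2} = 3
G(20) = mex{3,2,1,3} = 0
G(21) = mex{0,3,2,0} = 1
G(22) = mex{1,0,3,1} = 2
G(23) = mex{2,1,0,2} = 3
G(24) = mex{3,2,1,3} = 0
G_A(24) = 0.
Pile B, S = {5, 8, 9}:
n :  0  1  2  3  4  5  6  7  8  9 10 11 12 13 14 15 16 17 18 19 20 21 22 23 24 25
G :  0  0  0  0  0  1  1  1  1  1  2  2  2  2  0  0  0  0  0  1  1  1  1  1  2  2
G_B(25) = 2.
Combined Grundy value = 0 ⊕ 2 = 2.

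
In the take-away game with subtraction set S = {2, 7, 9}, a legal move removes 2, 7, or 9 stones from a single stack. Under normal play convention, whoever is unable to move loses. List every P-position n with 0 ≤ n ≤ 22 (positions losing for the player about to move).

0, 1, 4, 5, 15, 16, 19, 20

G(0) = 0
G(1) = mex{} = 0
G(2) = mex{0} = 1
G(3) = mex{0} = 1
G(4) = mex{1} = 0
G(5) = mex{1} = 0
G(6) = mex{0} = 1
G(7) = mex{0,0} = 1
G(8) = mex{1,0} = 2
G(9) = mex{1,1,0} = 2
G(10) = mex{2,1,0} = 3
G(11) = mex{2,0,1} = 3
G(12) = mex{3,0,1} = 2
G(13) = mex{3,1,0} = 2
G(14) = mex{2,1,0} = 3
G(15) = mex{2,2,1} = 0
G(16) = mex{3,2,1} = 0
G(17) = mex{0,3,2} = 1
G(18) = mex{0,3,2} = 1
G(19) = mex{1,2,3} = 0
G(20) = mex{1,2,3} = 0
G(21) = mex{0,3,2} = 1
G(22) = mex{0,0,2} = 1
P-positions are exactly the n with G(n) = 0.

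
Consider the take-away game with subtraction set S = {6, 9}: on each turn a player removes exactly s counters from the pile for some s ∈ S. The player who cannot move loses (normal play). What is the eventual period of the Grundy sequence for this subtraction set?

n :  0  1  2  3  4  5  6  7  8  9 10 11 12 13 14 15 16 17 18 19 20 21 22 23 24 25 26 27 28 29 30 31
G :  0  0  0  0  0  0  1  1  1  1  1  1  2  2  2  0  0  0  0  0  0  1  1  1  1  1  1  2  2  2  0  0
G(n+15) = G(n) holds for n = 0,…,8 (a full window of length max(S) = 9), so the sequence is purely periodic with period 15.

15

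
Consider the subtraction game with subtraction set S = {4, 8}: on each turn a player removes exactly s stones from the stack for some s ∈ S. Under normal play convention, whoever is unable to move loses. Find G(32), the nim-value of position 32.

2

G(0) = 0
G(1) = mex{} = 0
G(2) = mex{} = 0
G(3) = mex{} = 0
G(4) = mex{0} = 1
G(5) = mex{0} = 1
G(6) = mex{0} = 1
G(7) = mex{0} = 1
G(8) = mex{1,0} = 2
G(9) = mex{1,0} = 2
G(10) = mex{1,0} = 2
G(11) = mex{1,0} = 2
G(12) = mex{2,1} = 0
G(13) = mex{2,1} = 0
G(14) = mex{2,1} = 0
G(15) = mex{2,1} = 0
G(16) = mex{0,2} = 1
G(17) = mex{0,2} = 1
G(18) = mex{0,2} = 1
G(19) = mex{0,2} = 1
G(20) = mex{1,0} = 2
G(21) = mex{1,0} = 2
G(22) = mex{1,0} = 2
G(23) = mex{1,0} = 2
G(24) = mex{2,1} = 0
G(25) = mex{2,1} = 0
G(26) = mex{2,1} = 0
G(27) = mex{2,1} = 0
G(28) = mex{0,2} = 1
G(29) = mex{0,2} = 1
G(30) = mex{0,2} = 1
G(31) = mex{0,2} = 1
G(32) = mex{1,0} = 2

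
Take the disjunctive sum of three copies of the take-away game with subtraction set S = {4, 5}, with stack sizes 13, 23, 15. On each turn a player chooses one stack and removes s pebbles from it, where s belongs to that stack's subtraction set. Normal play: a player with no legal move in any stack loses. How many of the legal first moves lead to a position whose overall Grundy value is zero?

5

All stacks use S = {4, 5}:
G(0) = 0
G(1) = mex{} = 0
G(2) = mex{} = 0
G(3) = mex{} = 0
G(4) = mex{0} = 1
G(5) = mex{0,0} = 1
G(6) = mex{0,0} = 1
G(7) = mex{0,0} = 1
G(8) = mex{1,0} = 2
G(9) = mex{1,1} = 0
G(10) = mex{1,1} = 0
G(11) = mex{1,1} = 0
G(12) = mex{2,1} = 0
G(13) = mex{0,2} = 1
G(14) = mex{0,0} = 1
G(15) = mex{0,0} = 1
G(16) = mex{0,0} = 1
G(17) = mex{1,0} = 2
G(18) = mex{1,1} = 0
G(19) = mex{1,1} = 0
G(20) = mex{1,1} = 0
G(21) = mex{2,1} = 0
G(22) = mex{0,2} = 1
G(23) = mex{0,0} = 1
Stack A: G(13) = 1.
Stack B: G(23) = 1.
Stack C: G(15) = 1.
Combined Grundy value = 1 ⊕ 1 ⊕ 1 = 1.
A winning move leaves total XOR = 0, i.e. changes one component's Grundy value g to g ⊕ X where X is the current total.
Stack A: need g' = 1⊕1 = 0. Options: 13−4→G=0, 13−5→G=2. Hits: 1.
Stack B: need g' = 1⊕1 = 0. Options: 23−4→G=0, 23−5→G=0. Hits: 2.
Stack C: need g' = 1⊕1 = 0. Options: 15−4→G=0, 15−5→G=0. Hits: 2.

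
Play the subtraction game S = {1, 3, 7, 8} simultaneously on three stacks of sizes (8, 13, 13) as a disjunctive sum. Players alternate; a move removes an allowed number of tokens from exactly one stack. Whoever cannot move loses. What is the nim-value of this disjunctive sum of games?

All stacks use S = {1, 3, 7, 8}:
n :  0  1  2  3  4  5  6  7  8  9 10 11 12 13
G :  0  1  0  1  0  1  0  1  2  3  2  3  2  3
Stack A: G(8) = 2.
Stack B: G(13) = 3.
Stack C: G(13) = 3.
Combined Grundy value = 2 ⊕ 3 ⊕ 3 = 2.

2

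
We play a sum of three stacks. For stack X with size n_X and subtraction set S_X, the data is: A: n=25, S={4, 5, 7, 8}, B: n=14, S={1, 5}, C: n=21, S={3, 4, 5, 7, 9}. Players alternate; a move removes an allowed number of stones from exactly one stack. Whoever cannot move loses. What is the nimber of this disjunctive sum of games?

Stack A, S = {4, 5, 7, 8}:
n :  0  1  2  3  4  5  6  7  8  9 10 11 12 13 14 15 16 17 18 19 20 21 22 23 24 25
G :  0  0  0  0  1  1  1  1  2  2  2  2  0  0  0  0  1  1  1  1  2  2  2  2  0  0
G_A(25) = 0.
Stack B, S = {1, 5}:
n :  0  1  2  3  4  5  6  7  8  9 10 11 12 13 14
G :  0  1  0  1  0  1  0  1  0  1  0  1  0  1  0
G_B(14) = 0.
Stack C, S = {3, 4, 5, 7, 9}:
G(0) = 0
G(1) = mex{} = 0
G(2) = mex{} = 0
G(3) = mex{0} = 1
G(4) = mex{0,0} = 1
G(5) = mex{0,0,0} = 1
G(6) = mex{1,0,0} = 2
G(7) = mex{1,1,0,0} = 2
G(8) = mex{1,1,1,0} = 2
G(9) = mex{2,1,1,0,0} = 3
G(10) = mex{2,2,1,1,0} = 3
G(11) = mex{2,2,2,1,0} = 3
G(12) = mex{3,2,2,1,1} = 0
G(13) = mex{3,3,2,2,1} = 0
G(14) = mex{3,3,3,2,1} = 0
G(15) = mex{0,3,3,2,2} = 1
G(16) = mex{0,0,3,3,2} = 1
G(17) = mex{0,0,0,3,2} = 1
G(18) = mex{1,0,0,3,3} = 2
G(19) = mex{1,1,0,0,3} = 2
G(20) = mex{1,1,1,0,3} = 2
G(21) = mex{2,1,1,0,0} = 3
G_C(21) = 3.
Combined Grundy value = 0 ⊕ 0 ⊕ 3 = 3.

3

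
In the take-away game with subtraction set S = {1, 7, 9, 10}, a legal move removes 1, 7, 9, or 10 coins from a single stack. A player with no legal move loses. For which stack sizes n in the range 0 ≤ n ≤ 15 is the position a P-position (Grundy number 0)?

0, 2, 4, 6, 8

G(0) = 0
G(1) = mex{0} = 1
G(2) = mex{1} = 0
G(3) = mex{0} = 1
G(4) = mex{1} = 0
G(5) = mex{0} = 1
G(6) = mex{1} = 0
G(7) = mex{0,0} = 1
G(8) = mex{1,1} = 0
G(9) = mex{0,0,0} = 1
G(10) = mex{1,1,1,0} = 2
G(11) = mex{2,0,0,1} = 3
G(12) = mex{3,1,1,0} = 2
G(13) = mex{2,0,0,1} = 3
G(14) = mex{3,1,1,0} = 2
G(15) = mex{2,0,0,1} = 3
P-positions are exactly the n with G(n) = 0.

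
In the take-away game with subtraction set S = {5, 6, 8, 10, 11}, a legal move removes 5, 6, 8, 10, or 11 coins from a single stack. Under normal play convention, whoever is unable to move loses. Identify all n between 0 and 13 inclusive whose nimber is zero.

0, 1, 2, 3, 4

G(0) = 0
G(1) = mex{} = 0
G(2) = mex{} = 0
G(3) = mex{} = 0
G(4) = mex{} = 0
G(5) = mex{0} = 1
G(6) = mex{0,0} = 1
G(7) = mex{0,0} = 1
G(8) = mex{0,0,0} = 1
G(9) = mex{0,0,0} = 1
G(10) = mex{1,0,0,0} = 2
G(11) = mex{1,1,0,0,0} = 2
G(12) = mex{1,1,0,0,0} = 2
G(13) = mex{1,1,1,0,0} = 2
P-positions are exactly the n with G(n) = 0.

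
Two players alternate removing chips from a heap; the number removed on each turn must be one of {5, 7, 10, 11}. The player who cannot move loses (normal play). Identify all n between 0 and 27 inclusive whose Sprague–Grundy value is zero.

0, 1, 2, 3, 4, 16, 17, 18, 19, 20

n :  0  1  2  3  4  5  6  7  8  9 10 11 12 13 14 15 16 17 18 19 20 21 22 23 24 25 26 27
G :  0  0  0  0  0  1  1  1  1  1  2  2  2  2  2  3  0  0  0  0  0  1  1  1  1  1  2  2
P-positions are exactly the n with G(n) = 0.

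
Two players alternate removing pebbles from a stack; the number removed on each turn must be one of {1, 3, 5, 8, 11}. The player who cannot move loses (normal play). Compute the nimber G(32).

0

G(0) = 0
G(1) = mex{0} = 1
G(2) = mex{1} = 0
G(3) = mex{0,0} = 1
G(4) = mex{1,1} = 0
G(5) = mex{0,0,0} = 1
G(6) = mex{1,1,1} = 0
G(7) = mex{0,0,0} = 1
G(8) = mex{1,1,1,0} = 2
G(9) = mex{2,0,0,1} = 3
G(10) = mex{3,1,1,0} = 2
G(11) = mex{2,2,0,1,0} = 3
G(12) = mex{3,3,1,0,1} = 2
G(13) = mex{2,2,2,1,0} = 3
G(14) = mex{3,3,3,0,1} = 2
G(15) = mex{2,2,2,1,0} = 3
G(16) = mex{3,3,3,2,1} = 0
G(17) = mex{0,2,2,3,0} = 1
G(18) = mex{1,3,3,2,1} = 0
G(19) = mex{0,0,2,3,2} = 1
G(20) = mex{1,1,3,2,3} = 0
G(21) = mex{0,0,0,3,2} = 1
G(22) = mex{1,1,1,2,3} = 0
G(23) = mex{0,0,0,3,2} = 1
G(24) = mex{1,1,1,0,3} = 2
G(25) = mex{2,0,0,1,2} = 3
G(26) = mex{3,1,1,0,3} = 2
G(27) = mex{2,2,0,1,0} = 3
G(28) = mex{3,3,1,0,1} = 2
G(29) = mex{2,2,2,1,0} = 3
G(30) = mex{3,3,3,0,1} = 2
G(31) = mex{2,2,2,1,0} = 3
G(32) = mex{3,3,3,2,1} = 0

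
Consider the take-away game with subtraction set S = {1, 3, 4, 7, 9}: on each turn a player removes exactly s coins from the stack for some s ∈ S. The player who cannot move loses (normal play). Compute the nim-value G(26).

0

G(0) = 0
G(1) = mex{0} = 1
G(2) = mex{1} = 0
G(3) = mex{0,0} = 1
G(4) = mex{1,1,0} = 2
G(5) = mex{2,0,1} = 3
G(6) = mex{3,1,0} = 2
G(7) = mex{2,2,1,0} = 3
G(8) = mex{3,3,2,1} = 0
G(9) = mex{0,2,3,0,0} = 1
G(10) = mex{1,3,2,1,1} = 0
G(11) = mex{0,0,3,2,0} = 1
G(12) = mex{1,1,0,3,1} = 2
G(13) = mex{2,0,1,2,2} = 3
G(14) = mex{3,1,0,3,3} = 2
G(15) = mex{2,2,1,0,2} = 3
G(16) = mex{3,3,2,1,3} = 0
G(17) = mex{0,2,3,0,0} = 1
G(18) = mex{1,3,2,1,1} = 0
G(19) = mex{0,0,3,2,0} = 1
G(20) = mex{1,1,0,3,1} = 2
G(21) = mex{2,0,1,2,2} = 3
G(22) = mex{3,1,0,3,3} = 2
G(23) = mex{2,2,1,0,2} = 3
G(24) = mex{3,3,2,1,3} = 0
G(25) = mex{0,2,3,0,0} = 1
G(26) = mex{1,3,2,1,1} = 0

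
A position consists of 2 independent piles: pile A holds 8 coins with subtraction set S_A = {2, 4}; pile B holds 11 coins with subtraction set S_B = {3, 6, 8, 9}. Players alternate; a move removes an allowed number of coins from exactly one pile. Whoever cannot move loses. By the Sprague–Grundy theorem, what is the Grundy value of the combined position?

2

Pile A, S = {2, 4}:
n : 0 1 2 3 4 5 6 7 8
G : 0 0 1 1 2 2 0 0 1
G_A(8) = 1.
Pile B, S = {3, 6, 8, 9}:
n :  0  1  2  3  4  5  6  7  8  9 10 11
G :  0  0  0  1  1  1  2  2  2  3  3  3
G_B(11) = 3.
Combined Grundy value = 1 ⊕ 3 = 2.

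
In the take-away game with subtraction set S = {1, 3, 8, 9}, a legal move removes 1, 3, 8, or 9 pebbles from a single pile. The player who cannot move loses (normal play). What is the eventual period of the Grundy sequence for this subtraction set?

16

n :  0  1  2  3  4  5  6  7  8  9 10 11 12 13 14 15 16 17 18 19 20 21 22 23 24 25 26 27 28 29 30 31 32 33
G :  0  1  0  1  0  1  0  1  2  3  2  3  2  3  2  3  0  1  0  1  0  1  0  1  2  3  2  3  2  3  2  3  0  1
G(n+16) = G(n) holds for n = 0,…,8 (a full window of length max(S) = 9), so the sequence is purely periodic with period 16.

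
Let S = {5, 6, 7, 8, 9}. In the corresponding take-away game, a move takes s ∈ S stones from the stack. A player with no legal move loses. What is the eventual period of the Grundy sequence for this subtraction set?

n :  0  1  2  3  4  5  6  7  8  9 10 11 12 13 14 15 16 17 18 19 20 21 22 23 24 25 26 27 28 29
G :  0  0  0  0  0  1  1  1  1  1  2  2  2  2  0  0  0  0  0  1  1  1  1  1  2  2  2  2  0  0
G(n+14) = G(n) holds for n = 0,…,8 (a full window of length max(S) = 9), so the sequence is purely periodic with period 14.

14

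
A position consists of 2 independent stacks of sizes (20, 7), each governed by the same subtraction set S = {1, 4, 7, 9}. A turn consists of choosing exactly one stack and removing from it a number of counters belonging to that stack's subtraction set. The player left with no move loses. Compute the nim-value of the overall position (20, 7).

0

All stacks use S = {1, 4, 7, 9}:
n :  0  1  2  3  4  5  6  7  8  9 10 11 12 13 14 15 16 17 18 19 20
G :  0  1  0  1  2  0  1  2  0  1  0  1  2  0  1  2  0  1  0  1  2
Stack A: G(20) = 2.
Stack B: G(7) = 2.
Combined Grundy value = 2 ⊕ 2 = 0.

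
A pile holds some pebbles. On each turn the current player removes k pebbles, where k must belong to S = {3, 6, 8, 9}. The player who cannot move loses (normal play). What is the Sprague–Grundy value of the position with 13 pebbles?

n :  0  1  2  3  4  5  6  7  8  9 10 11 12 13
G :  0  0  0  1  1  1  2  2  2  3  3  3  0  0

0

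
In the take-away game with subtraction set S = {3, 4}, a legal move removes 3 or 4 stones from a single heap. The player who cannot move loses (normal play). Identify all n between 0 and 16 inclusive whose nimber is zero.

G(0) = 0
G(1) = mex{} = 0
G(2) = mex{} = 0
G(3) = mex{0} = 1
G(4) = mex{0,0} = 1
G(5) = mex{0,0} = 1
G(6) = mex{1,0} = 2
G(7) = mex{1,1} = 0
G(8) = mex{1,1} = 0
G(9) = mex{2,1} = 0
G(10) = mex{0,2} = 1
G(11) = mex{0,0} = 1
G(12) = mex{0,0} = 1
G(13) = mex{1,0} = 2
G(14) = mex{1,1} = 0
G(15) = mex{1,1} = 0
G(16) = mex{2,1} = 0
P-positions are exactly the n with G(n) = 0.

0, 1, 2, 7, 8, 9, 14, 15, 16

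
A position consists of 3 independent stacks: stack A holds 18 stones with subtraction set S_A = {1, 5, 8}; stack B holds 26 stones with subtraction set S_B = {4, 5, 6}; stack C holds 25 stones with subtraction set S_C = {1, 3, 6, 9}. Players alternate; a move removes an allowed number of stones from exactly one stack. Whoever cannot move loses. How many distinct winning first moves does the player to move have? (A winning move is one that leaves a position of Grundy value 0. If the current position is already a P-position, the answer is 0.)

7

Stack A, S = {1, 5, 8}:
n :  0  1  2  3  4  5  6  7  8  9 10 11 12 13 14 15 16 17 18
G :  0  1  0  1  0  1  0  1  2  3  2  3  2  0  1  0  1  0  1
G_A(18) = 1.
Stack B, S = {4, 5, 6}:
n :  0  1  2  3  4  5  6  7  8  9 10 11 12 13 14 15 16 17 18 19 20 21 22 23 24 25 26
G :  0  0  0  0  1  1  1  1  2  2  0  0  0  0  1  1  1  1  2  2  0  0  0  0  1  1  1
G_B(26) = 1.
Stack C, S = {1, 3, 6, 9}:
n :  0  1  2  3  4  5  6  7  8  9 10 11 12 13 14 15 16 17 18 19 20 21 22 23 24 25
G :  0  1  0  1  0  1  2  3  2  3  2  3  0  1  0  1  0  1  2  3  2  3  2  3  0  1
G_C(25) = 1.
Combined Grundy value = 1 ⊕ 1 ⊕ 1 = 1.
A winning move leaves total XOR = 0, i.e. changes one component's Grundy value g to g ⊕ X where X is the current total.
Stack A: need g' = 1⊕1 = 0. Options: 18−1→G=0, 18−5→G=0, 18−8→G=2. Hits: 2.
Stack B: need g' = 1⊕1 = 0. Options: 26−4→G=0, 26−5→G=0, 26−6→G=0. Hits: 3.
Stack C: need g' = 1⊕1 = 0. Options: 25−1→G=0, 25−3→G=2, 25−6→G=3, 25−9→G=0. Hits: 2.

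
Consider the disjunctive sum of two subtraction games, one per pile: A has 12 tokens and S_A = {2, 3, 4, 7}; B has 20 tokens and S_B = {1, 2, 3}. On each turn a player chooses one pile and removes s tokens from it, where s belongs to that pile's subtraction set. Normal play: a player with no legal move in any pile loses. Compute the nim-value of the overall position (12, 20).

Pile A, S = {2, 3, 4, 7}:
G(0) = 0
G(1) = mex{} = 0
G(2) = mex{0} = 1
G(3) = mex{0,0} = 1
G(4) = mex{1,0,0} = 2
G(5) = mex{1,1,0} = 2
G(6) = mex{2,1,1} = 0
G(7) = mex{2,2,1,0} = 3
G(8) = mex{0,2,2,0} = 1
G(9) = mex{3,0,2,1} = 4
G(10) = mex{1,3,0,1} = 2
G(11) = mex{4,1,3,2} = 0
G(12) = mex{2,4,1,2} = 0
G_A(12) = 0.
Pile B, S = {1, 2, 3}:
G(0) = 0
G(1) = mex{0} = 1
G(2) = mex{1,0} = 2
G(3) = mex{2,1,0} = 3
G(4) = mex{3,2,1} = 0
G(5) = mex{0,3,2} = 1
G(6) = mex{1,0,3} = 2
G(7) = mex{2,1,0} = 3
G(8) = mex{3,2,1} = 0
G(9) = mex{0,3,2} = 1
G(10) = mex{1,0,3} = 2
G(11) = mex{2,1,0} = 3
G(12) = mex{3,2,1} = 0
G(13) = mex{0,3,2} = 1
G(14) = mex{1,0,3} = 2
G(15) = mex{2,1,0} = 3
G(16) = mex{3,2,1} = 0
G(17) = mex{0,3,2} = 1
G(18) = mex{1,0,3} = 2
G(19) = mex{2,1,0} = 3
G(20) = mex{3,2,1} = 0
G_B(20) = 0.
Combined Grundy value = 0 ⊕ 0 = 0.

0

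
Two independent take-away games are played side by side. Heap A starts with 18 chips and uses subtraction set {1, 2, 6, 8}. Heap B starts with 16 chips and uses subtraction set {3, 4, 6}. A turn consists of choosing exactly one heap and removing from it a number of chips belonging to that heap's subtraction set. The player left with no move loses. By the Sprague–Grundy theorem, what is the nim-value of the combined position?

Heap A, S = {1, 2, 6, 8}:
n :  0  1  2  3  4  5  6  7  8  9 10 11 12 13 14 15 16 17 18
G :  0  1  2  0  1  2  3  0  1  2  0  1  2  3  0  1  2  0  1
G_A(18) = 1.
Heap B, S = {3, 4, 6}:
n :  0  1  2  3  4  5  6  7  8  9 10 11 12 13 14 15 16
G :  0  0  0  1  1  1  2  2  2  0  0  0  1  1  1  2  2
G_B(16) = 2.
Combined Grundy value = 1 ⊕ 2 = 3.

3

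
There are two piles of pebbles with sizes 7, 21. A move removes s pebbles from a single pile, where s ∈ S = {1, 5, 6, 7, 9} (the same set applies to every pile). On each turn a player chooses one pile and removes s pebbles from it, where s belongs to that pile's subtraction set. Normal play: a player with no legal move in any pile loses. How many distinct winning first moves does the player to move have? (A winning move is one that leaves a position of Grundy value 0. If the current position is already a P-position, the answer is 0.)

All piles use S = {1, 5, 6, 7, 9}:
n :  0  1  2  3  4  5  6  7  8  9 10 11 12 13 14 15 16 17 18 19 20 21
G :  0  1  0  1  0  1  2  3  2  3  2  3  0  1  0  1  0  1  2  3  2  3
Pile A: G(7) = 3.
Pile B: G(21) = 3.
Combined Grundy value = 3 ⊕ 3 = 0.
A winning move leaves total XOR = 0, i.e. changes one component's Grundy value g to g ⊕ X where X is the current total.
Pile A: target g' = 3⊕0 = 3, but every legal move changes the Grundy value (mex property), so 0 moves.
Pile B: target g' = 3⊕0 = 3, but every legal move changes the Grundy value (mex property), so 0 moves.

0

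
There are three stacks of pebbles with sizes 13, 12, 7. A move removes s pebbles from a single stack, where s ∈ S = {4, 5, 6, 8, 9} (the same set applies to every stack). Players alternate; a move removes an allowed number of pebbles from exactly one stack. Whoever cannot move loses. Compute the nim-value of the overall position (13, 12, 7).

All stacks use S = {4, 5, 6, 8, 9}:
n :  0  1  2  3  4  5  6  7  8  9 10 11 12 13
G :  0  0  0  0  1  1  1  1  2  2  2  2  3  0
Stack A: G(13) = 0.
Stack B: G(12) = 3.
Stack C: G(7) = 1.
Combined Grundy value = 0 ⊕ 3 ⊕ 1 = 2.

2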